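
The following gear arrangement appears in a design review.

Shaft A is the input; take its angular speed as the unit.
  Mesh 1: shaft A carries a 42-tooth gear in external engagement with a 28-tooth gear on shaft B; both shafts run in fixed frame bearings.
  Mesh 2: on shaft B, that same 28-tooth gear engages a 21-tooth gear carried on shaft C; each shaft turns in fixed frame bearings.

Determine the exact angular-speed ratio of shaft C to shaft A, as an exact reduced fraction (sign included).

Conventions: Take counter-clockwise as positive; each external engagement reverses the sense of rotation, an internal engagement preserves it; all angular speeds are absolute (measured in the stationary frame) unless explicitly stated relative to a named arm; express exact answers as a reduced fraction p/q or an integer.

class = fixed-axis compound train [2 meshes; 2 ratios multiply, 2 sense flips]
mesh 1 [42T→28T]: running ratio 3/2, sense −
mesh 2 [28T→21T]: running ratio 2, sense +
ω_out/ω_in = 2

2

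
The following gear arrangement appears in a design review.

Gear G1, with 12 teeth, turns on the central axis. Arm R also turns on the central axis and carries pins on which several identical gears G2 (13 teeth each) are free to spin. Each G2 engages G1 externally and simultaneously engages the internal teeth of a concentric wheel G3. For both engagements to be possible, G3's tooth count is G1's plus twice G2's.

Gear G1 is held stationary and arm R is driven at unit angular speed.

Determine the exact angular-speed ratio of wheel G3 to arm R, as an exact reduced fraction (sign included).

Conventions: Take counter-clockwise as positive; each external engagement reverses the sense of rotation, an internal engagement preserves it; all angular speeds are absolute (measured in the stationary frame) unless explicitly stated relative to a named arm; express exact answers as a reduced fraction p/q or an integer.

25/19

recognized (axles ride arm R): planetary set, 12/13/38 teeth
ring teeth: 12 + 2·13 = 38
12(ω_sun−ω_arm) = −38(ω_ring−ω_arm),  ω_sun = 0, ω_arm = 1
ω_ring = 1 − (12/38)(0−1) = 25/19
ω_out/ω_in = 25/19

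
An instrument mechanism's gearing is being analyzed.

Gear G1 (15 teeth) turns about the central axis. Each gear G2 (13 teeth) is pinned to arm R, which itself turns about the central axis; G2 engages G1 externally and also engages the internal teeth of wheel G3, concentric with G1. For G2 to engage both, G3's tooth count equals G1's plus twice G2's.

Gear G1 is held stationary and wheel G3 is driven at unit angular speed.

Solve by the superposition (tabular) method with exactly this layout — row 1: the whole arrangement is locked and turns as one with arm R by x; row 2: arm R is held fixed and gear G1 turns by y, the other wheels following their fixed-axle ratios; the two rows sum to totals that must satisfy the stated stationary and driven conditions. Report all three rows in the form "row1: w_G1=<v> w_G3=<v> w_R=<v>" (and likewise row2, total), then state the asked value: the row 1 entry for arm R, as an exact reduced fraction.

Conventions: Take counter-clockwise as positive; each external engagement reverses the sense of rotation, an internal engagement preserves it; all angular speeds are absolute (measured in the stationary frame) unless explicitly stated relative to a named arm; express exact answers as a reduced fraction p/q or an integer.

topology: planetary set — G1 15T / G2 13T / G3 41T, arm = carrier (Willis)
row 1: whole set turns with the arm by x
superposition row 2 [arm held]: sun y, ring −(15/41)·y, arm 0
boundary: total ω_sun = x + y = 0 and total ω_ring = x − (15/41)·y = 1  ⇒  y = -41/56, x = 41/56
row 2 ring = −(15/41)·(-41/56) = 15/56
totals (row 1 + row 2): sun 41/56 + (-41/56) = 0, ring 41/56 + 15/56 = 1, arm 41/56 + 0 = 41/56
asked cell (row1, arm) = 41/56

row1: w_G1=41/56 w_G3=41/56 w_R=41/56
row2: w_G1=-41/56 w_G3=15/56 w_R=0
total: w_G1=0 w_G3=1 w_R=41/56
asked value: 41/56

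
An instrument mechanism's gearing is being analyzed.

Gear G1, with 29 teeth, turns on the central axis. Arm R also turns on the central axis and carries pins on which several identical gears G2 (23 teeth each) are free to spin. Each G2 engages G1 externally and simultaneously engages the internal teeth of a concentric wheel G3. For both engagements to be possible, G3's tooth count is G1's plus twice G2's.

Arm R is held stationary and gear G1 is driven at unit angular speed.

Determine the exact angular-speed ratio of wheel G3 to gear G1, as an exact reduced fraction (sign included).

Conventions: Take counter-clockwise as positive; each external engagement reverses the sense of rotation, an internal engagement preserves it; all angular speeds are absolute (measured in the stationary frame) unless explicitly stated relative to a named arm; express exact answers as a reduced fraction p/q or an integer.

-29/75

recognized (axles ride arm R): planetary set, 29/23/75 teeth
ring teeth: 29 + 2·23 = 75
29(ω_sun−ω_arm) = −75(ω_ring−ω_arm),  ω_arm = 0, ω_sun = 1
ω_ring = 0 − (29/75)(1−0) = -29/75
ω_out/ω_in = -29/75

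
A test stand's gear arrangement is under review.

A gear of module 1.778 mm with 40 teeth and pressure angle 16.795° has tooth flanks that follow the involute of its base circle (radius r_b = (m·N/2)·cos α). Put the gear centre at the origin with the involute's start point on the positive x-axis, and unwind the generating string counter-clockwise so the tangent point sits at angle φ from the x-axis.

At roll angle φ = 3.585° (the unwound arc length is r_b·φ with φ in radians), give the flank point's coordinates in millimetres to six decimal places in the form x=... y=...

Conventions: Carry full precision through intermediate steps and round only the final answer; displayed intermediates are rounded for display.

x=34.109753 y=0.002779

class = single-mesh tooth geometry [base-circle involute, m = 1.778, 40T]
pitch radius r_p = m·N/2 = 1.778·40/2 = 35.560000
base radius r_b = r_p·cos α = 35.560000·cos 16.795° = 34.043178
roll angle φ = 3.585° = 0.06257005 rad
x = r_b·(cos φ + φ·sin φ) = 34.109753
y = r_b·(sin φ − φ·cos φ) = 0.002779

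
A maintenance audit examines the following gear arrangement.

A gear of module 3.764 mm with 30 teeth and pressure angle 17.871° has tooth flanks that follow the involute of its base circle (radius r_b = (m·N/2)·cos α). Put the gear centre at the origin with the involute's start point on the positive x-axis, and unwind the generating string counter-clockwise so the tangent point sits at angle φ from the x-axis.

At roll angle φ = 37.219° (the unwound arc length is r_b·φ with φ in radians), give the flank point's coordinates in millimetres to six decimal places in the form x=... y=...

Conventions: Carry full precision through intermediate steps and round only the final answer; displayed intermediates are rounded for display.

x=63.905025 y=4.705770

single-mesh involute tooth geometry (30T wheel at module 3.764)
pitch radius r_p = m·N/2 = 3.764·30/2 = 56.460000
base radius r_b = r_p·cos α = 56.460000·cos 17.871° = 53.735796
roll angle φ = 37.219° = 0.64959409 rad
x = r_b·(cos φ + φ·sin φ) = 63.905025
y = r_b·(sin φ − φ·cos φ) = 4.705770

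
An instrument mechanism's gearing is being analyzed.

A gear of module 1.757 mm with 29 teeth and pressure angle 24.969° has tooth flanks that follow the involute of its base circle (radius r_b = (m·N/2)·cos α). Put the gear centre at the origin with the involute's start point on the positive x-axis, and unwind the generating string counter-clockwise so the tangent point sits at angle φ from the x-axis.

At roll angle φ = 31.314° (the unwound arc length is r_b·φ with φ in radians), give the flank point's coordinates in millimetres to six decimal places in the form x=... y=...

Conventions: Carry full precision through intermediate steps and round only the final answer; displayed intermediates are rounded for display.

x=26.291310 y=1.219617

single-mesh involute tooth geometry (29T wheel at module 1.757)
pitch radius r_p = m·N/2 = 1.757·29/2 = 25.476500
base radius r_b = r_p·cos α = 25.476500·cos 24.969° = 23.095372
roll angle φ = 31.314° = 0.54653240 rad
x = r_b·(cos φ + φ·sin φ) = 26.291310
y = r_b·(sin φ − φ·cos φ) = 1.219617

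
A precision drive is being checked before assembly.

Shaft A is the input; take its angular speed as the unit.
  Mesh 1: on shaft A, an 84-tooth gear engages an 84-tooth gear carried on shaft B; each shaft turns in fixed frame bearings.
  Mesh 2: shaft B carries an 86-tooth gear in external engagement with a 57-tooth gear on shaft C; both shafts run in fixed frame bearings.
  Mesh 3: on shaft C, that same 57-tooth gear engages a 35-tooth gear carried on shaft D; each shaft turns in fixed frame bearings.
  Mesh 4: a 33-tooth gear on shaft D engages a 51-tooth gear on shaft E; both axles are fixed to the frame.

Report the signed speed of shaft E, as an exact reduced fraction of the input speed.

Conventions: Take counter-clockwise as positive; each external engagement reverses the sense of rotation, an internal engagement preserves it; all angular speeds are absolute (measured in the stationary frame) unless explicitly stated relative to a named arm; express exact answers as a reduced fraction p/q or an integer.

4-mesh fixed-axis compound train (all bearings frame-fixed)
mesh 1 [84T→84T]: |ω|/ω_in = 1×84/84 = 1, sense flips to −
mesh 2 [86T→57T]: |ω|/ω_in = 1×86/57 = 86/57, sense flips to +
mesh 3 [57T→35T]: |ω|/ω_in = (86/57)×57/35 = 86/35, sense flips to −
mesh 4 [33T→51T]: |ω|/ω_in = (86/35)×33/51 = 946/595, sense flips to +
signed output speed (× input speed) = 946/595

946/595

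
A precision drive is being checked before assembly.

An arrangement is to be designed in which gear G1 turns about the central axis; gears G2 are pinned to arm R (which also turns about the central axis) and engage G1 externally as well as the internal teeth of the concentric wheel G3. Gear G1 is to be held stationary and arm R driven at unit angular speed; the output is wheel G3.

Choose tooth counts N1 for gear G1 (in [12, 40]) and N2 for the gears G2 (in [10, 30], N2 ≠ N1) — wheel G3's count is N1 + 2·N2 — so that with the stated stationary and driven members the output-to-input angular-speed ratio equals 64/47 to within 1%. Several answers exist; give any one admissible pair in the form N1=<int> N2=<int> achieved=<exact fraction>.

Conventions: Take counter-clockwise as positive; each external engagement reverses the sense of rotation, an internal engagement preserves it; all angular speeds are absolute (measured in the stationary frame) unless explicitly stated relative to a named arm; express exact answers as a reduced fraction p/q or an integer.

class = planetary set [ratio 64/47 wanted; Willis about the carrier]
Willis with ω_sun = 0: ω_ring/ω_arm = (N1+N3)/N3; set equal to 64/47  ⇒  N3/N1 = 1/(64/47 − 1) = 47/17
N3 = N1 + 2·N2  ⇒  N2/N1 = (N3/N1 − 1)/2 = (47/17 − 1)/2 = 15/17
smallest multiple with N1 ≥ 12 and N2 ≥ 10: k = 1  ⇒  N1 = 1·17 = 17, N2 = 1·15 = 15 (N1 ≤ 40, N2 ≤ 30, N2 ≠ N1 ✓), N3 = 17 + 2·15 = 47
check: (N1+N3)/N3 with N1 = 17, N3 = 47 gives 64/47; |achieved − target| = 0 ≤ 16/1175 ✓

N1=17 N2=15 achieved=64/47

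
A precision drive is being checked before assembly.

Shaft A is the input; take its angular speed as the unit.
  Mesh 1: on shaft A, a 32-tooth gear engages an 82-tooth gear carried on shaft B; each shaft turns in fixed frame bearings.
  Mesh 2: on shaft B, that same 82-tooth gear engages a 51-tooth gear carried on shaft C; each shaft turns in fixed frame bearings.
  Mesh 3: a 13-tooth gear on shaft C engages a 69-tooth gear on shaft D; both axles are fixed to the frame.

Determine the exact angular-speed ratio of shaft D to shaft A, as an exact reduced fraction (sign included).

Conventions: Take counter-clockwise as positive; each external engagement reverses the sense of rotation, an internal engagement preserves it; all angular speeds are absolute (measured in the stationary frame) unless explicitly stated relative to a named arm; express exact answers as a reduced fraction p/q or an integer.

-416/3519

class = fixed-axis compound train [3 meshes; 3 ratios multiply, 3 sense flips]
mesh 1 [32T→82T]: running ratio 16/41, sense −
mesh 2 [82T→51T]: running ratio 32/51, sense +
mesh 3 [13T→69T]: running ratio 416/3519, sense −
ω_out/ω_in = -416/3519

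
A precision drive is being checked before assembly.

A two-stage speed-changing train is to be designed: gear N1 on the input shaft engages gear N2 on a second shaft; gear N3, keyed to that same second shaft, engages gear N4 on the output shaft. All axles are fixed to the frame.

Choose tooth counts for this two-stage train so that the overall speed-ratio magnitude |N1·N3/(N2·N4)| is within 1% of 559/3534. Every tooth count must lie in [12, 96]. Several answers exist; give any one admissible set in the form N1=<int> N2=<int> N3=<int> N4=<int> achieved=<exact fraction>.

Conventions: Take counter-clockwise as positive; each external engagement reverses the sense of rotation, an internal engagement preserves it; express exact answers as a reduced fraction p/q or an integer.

N1=13 N2=38 N3=43 N4=93 achieved=559/3534

class = fixed-axis compound train [2-stage, 559/3534 wanted]
target = 559/3534 in lowest terms: an exact hit needs N1·N3 = k·559 and N2·N4 = k·3534 for one integer k, every count in [12, 96]; additionally prefer no 1:1 stage (N1 ≠ N2, N3 ≠ N4)
k = 1: N1·N3 = 559 = 13·43, N2·N4 = 3534 = 38·93
achieved = 13·43/(38·93) = 559/3534; |achieved − target| = 0 ≤ 559/353400 ✓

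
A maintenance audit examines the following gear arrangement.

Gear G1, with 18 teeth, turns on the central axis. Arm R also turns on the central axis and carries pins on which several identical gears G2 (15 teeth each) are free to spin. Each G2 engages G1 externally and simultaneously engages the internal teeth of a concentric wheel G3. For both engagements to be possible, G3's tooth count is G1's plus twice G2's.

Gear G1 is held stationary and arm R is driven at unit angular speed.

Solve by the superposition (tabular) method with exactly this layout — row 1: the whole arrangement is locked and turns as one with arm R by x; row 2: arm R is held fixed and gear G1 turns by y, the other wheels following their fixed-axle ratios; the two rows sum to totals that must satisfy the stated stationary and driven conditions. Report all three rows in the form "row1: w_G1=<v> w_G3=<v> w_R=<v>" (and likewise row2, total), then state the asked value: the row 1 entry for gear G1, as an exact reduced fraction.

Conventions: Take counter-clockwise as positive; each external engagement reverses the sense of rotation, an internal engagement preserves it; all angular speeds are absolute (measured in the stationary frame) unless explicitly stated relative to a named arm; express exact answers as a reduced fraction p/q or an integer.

row1: w_G1=1 w_G3=1 w_R=1
row2: w_G1=-1 w_G3=3/8 w_R=0
total: w_G1=0 w_G3=11/8 w_R=1
asked value: 1

planetary set (18T centre, 15T on arm, 48T internal) — Willis relation
superposition row 1 [locked train]: every member turns x
row 2 — arm fixed, fixed-axis ratios: sun y, ring −(18/48)·y, arm 0
boundary: total ω_sun = x + y = 0 and total ω_arm = x = 1  ⇒  y = -1, x = 1
row 2 ring = −(18/48)·(-1) = 3/8
totals (row 1 + row 2): sun 1 + (-1) = 0, ring 1 + 3/8 = 11/8, arm 1 + 0 = 1
asked cell (row1, sun) = 1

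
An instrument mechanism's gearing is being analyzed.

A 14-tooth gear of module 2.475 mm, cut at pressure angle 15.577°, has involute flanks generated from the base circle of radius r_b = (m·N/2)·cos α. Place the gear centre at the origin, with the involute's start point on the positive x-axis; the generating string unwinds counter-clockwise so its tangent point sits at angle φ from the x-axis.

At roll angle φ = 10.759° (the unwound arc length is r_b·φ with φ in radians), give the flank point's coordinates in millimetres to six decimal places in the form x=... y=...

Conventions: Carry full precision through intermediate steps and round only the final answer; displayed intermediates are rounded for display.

x=16.980304 y=0.036704

recognized (one wheel, involute flank): single-mesh tooth geometry, m = 2.475, N = 14
pitch radius r_p = m·N/2 = 2.475·14/2 = 17.325000
base radius r_b = r_p·cos α = 17.325000·cos 15.577° = 16.688660
roll angle φ = 10.759° = 0.18777997 rad
x = r_b·(cos φ + φ·sin φ) = 16.980304
y = r_b·(sin φ − φ·cos φ) = 0.036704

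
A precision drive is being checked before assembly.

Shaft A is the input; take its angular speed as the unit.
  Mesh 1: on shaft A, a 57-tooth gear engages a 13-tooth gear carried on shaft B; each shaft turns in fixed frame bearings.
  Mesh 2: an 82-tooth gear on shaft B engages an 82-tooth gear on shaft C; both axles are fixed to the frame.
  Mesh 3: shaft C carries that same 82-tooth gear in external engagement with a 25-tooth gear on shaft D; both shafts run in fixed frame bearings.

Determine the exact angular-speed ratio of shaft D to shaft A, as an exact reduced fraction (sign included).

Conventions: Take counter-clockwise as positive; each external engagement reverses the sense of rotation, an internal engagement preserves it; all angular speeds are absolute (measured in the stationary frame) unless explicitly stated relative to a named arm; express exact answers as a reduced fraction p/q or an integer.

class = fixed-axis compound train [3 meshes; 3 ratios multiply, 3 sense flips]
mesh 1 [57T→13T]: running ratio 57/13, sense −
mesh 2 [82T→82T]: running ratio 57/13, sense +
mesh 3 [82T→25T]: running ratio 4674/325, sense −
ω_out/ω_in = -4674/325

-4674/325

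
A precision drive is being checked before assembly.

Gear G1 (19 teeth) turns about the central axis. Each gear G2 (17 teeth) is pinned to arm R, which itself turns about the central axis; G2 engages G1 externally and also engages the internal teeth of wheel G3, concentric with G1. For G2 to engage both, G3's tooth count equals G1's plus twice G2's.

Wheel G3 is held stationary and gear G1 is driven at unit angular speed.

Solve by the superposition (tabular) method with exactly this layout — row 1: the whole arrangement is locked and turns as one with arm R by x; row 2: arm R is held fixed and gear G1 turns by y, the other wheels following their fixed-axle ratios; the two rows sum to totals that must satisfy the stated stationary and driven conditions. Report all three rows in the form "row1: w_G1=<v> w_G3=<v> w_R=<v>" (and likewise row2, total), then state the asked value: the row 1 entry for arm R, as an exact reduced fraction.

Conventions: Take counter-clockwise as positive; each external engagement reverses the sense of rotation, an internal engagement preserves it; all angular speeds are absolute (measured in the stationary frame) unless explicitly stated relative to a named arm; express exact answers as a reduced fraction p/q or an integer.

planetary set (19T centre, 17T on arm, 53T internal) — Willis relation
row 1 (train locked, turned with arm): all members turn x
superposition row 2 [arm held]: sun y, ring −(19/53)·y, arm 0
boundary: total ω_ring = x − (19/53)·y = 0 and total ω_sun = x + y = 1  ⇒  y = 53/72, x = 19/72
row 2 ring = −(19/53)·53/72 = -19/72
totals (row 1 + row 2): sun 19/72 + 53/72 = 1, ring 19/72 + (-19/72) = 0, arm 19/72 + 0 = 19/72
asked cell (row1, arm) = 19/72

row1: w_G1=19/72 w_G3=19/72 w_R=19/72
row2: w_G1=53/72 w_G3=-19/72 w_R=0
total: w_G1=1 w_G3=0 w_R=19/72
asked value: 19/72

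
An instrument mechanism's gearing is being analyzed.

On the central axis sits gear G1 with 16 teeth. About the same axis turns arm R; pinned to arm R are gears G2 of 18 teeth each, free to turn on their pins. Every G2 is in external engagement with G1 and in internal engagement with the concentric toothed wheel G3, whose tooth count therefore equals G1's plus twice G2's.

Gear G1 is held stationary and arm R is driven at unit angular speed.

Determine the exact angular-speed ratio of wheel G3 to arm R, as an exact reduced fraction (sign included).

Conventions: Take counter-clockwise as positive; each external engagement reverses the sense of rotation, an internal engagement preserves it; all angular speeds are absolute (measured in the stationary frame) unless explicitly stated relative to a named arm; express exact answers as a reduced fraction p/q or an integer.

17/13

planetary set (16T centre, 18T on arm, 52T internal) — Willis relation
ring teeth: 16 + 2·18 = 52
16(ω_sun−ω_arm) = −52(ω_ring−ω_arm),  ω_sun = 0, ω_arm = 1
ω_ring = 1 − (16/52)(0−1) = 17/13
ω_out/ω_in = 17/13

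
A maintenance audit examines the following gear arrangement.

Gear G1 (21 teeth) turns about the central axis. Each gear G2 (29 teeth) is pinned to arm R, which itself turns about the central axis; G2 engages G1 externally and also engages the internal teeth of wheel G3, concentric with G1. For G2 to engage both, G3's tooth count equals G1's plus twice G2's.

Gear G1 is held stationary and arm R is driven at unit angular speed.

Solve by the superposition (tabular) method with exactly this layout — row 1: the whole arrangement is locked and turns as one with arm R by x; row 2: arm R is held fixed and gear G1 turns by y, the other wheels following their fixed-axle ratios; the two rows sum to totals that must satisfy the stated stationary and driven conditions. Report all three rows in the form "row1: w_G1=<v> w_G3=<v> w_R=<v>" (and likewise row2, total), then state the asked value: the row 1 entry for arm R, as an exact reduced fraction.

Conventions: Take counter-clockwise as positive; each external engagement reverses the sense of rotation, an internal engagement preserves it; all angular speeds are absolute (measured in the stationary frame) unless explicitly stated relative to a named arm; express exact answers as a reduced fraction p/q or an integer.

row1: w_G1=1 w_G3=1 w_R=1
row2: w_G1=-1 w_G3=21/79 w_R=0
total: w_G1=0 w_G3=100/79 w_R=1
asked value: 1

topology: planetary set — G1 21T / G2 29T / G3 79T, arm = carrier (Willis)
superposition row 1 [locked train]: every member turns x
row 2 (arm held, sun turns y): ω_ring = −(21/79)·y, ω_arm = 0
boundary: total ω_sun = x + y = 0 and total ω_arm = x = 1  ⇒  y = -1, x = 1
row 2 ring = −(21/79)·(-1) = 21/79
totals (row 1 + row 2): sun 1 + (-1) = 0, ring 1 + 21/79 = 100/79, arm 1 + 0 = 1
asked cell (row1, arm) = 1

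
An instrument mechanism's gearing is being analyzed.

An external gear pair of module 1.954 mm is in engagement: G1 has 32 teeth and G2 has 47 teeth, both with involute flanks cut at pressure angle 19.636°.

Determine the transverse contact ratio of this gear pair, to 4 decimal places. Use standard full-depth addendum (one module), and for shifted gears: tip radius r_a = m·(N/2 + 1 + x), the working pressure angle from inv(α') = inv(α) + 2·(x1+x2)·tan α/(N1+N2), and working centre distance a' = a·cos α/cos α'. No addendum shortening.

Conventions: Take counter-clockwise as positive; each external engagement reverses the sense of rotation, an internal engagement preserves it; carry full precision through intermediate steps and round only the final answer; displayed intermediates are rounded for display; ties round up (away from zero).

1.7236

class = single-mesh tooth geometry [involute pair 32T × 47T, m = 1.954]
base radii: r_b1 = 29.445889, r_b2 = 43.248649
tip radii: r_a1 = 33.218000, r_a2 = 47.873000
no profile shift: α' = α, a' = a
action lengths: √(r_a1²−r_b1²) = 15.374497, √(r_a2²−r_b2²) = 20.527505
base pitch p_b = π·m·cos α = 5.781687
CR = (15.374497 + 20.527505 − 77.183000·sin 19.63600°)/5.781687 = 1.723574
contact ratio ≈ 1.7236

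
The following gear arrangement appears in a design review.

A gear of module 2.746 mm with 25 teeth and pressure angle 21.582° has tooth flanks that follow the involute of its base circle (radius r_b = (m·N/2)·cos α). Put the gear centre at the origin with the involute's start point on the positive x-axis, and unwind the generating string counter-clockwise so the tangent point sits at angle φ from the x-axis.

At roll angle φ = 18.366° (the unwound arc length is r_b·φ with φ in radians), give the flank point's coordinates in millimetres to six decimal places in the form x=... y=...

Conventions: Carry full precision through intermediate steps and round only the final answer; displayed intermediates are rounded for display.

x=33.516486 y=0.346840

topology: single-mesh involute geometry — m = 2.746, N = 25
pitch radius r_p = m·N/2 = 2.746·25/2 = 34.325000
base radius r_b = r_p·cos α = 34.325000·cos 21.582° = 31.918546
roll angle φ = 18.366° = 0.32054717 rad
x = r_b·(cos φ + φ·sin φ) = 33.516486
y = r_b·(sin φ − φ·cos φ) = 0.346840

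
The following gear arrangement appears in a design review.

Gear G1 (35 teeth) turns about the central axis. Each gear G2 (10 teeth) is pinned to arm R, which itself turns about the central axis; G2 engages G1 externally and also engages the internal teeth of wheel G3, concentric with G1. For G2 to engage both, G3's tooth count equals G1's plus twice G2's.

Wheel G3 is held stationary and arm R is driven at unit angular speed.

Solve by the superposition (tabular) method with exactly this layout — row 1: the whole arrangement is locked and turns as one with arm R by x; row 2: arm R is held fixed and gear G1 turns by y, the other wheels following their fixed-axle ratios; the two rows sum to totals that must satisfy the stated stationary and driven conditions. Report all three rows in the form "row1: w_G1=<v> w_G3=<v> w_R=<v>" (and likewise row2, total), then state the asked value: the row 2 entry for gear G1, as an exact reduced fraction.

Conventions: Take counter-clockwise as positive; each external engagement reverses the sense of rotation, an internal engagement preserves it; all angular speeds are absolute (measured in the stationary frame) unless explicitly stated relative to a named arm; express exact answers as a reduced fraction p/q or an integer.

row1: w_G1=1 w_G3=1 w_R=1
row2: w_G1=11/7 w_G3=-1 w_R=0
total: w_G1=18/7 w_G3=0 w_R=1
asked value: 11/7

recognized (axles ride arm R): planetary set, 35/10/55 teeth
row 1 — lock + rotate with arm: ω_sun = ω_ring = ω_arm = x
row 2: sun turns y, ring = −(35/55)·y, arm 0
boundary: total ω_ring = x − (35/55)·y = 0 and total ω_arm = x = 1  ⇒  y = 11/7, x = 1
row 2 ring = −(35/55)·11/7 = -1
totals (row 1 + row 2): sun 1 + 11/7 = 18/7, ring 1 + (-1) = 0, arm 1 + 0 = 1
asked cell (row2, sun) = 11/7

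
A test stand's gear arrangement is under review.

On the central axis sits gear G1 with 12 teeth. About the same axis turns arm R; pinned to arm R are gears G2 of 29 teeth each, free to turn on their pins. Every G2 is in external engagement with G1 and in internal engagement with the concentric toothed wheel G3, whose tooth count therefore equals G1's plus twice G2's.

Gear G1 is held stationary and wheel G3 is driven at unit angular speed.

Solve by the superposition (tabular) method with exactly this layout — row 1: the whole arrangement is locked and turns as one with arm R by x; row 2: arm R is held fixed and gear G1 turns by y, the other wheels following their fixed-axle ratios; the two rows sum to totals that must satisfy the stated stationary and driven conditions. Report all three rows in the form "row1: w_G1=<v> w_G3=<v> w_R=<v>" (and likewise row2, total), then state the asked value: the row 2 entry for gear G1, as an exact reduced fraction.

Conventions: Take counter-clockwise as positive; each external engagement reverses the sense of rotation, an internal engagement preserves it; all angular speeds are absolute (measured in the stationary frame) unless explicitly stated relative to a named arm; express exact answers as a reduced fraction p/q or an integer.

planetary set (12T centre, 29T on arm, 70T internal) — Willis relation
row 1 (train locked, turned with arm): all members turn x
row 2 — arm fixed, fixed-axis ratios: sun y, ring −(12/70)·y, arm 0
boundary: total ω_sun = x + y = 0 and total ω_ring = x − (12/70)·y = 1  ⇒  y = -35/41, x = 35/41
row 2 ring = −(12/70)·(-35/41) = 6/41
totals (row 1 + row 2): sun 35/41 + (-35/41) = 0, ring 35/41 + 6/41 = 1, arm 35/41 + 0 = 35/41
asked cell (row2, sun) = -35/41

row1: w_G1=35/41 w_G3=35/41 w_R=35/41
row2: w_G1=-35/41 w_G3=6/41 w_R=0
total: w_G1=0 w_G3=1 w_R=35/41
asked value: -35/41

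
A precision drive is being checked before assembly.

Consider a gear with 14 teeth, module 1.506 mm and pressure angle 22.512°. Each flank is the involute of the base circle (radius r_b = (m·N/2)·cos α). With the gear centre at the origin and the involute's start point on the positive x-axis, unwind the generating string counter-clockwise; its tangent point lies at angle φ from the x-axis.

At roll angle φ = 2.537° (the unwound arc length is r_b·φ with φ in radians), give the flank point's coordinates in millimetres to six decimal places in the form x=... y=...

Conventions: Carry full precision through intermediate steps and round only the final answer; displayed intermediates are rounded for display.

recognized (one wheel, involute flank): single-mesh tooth geometry, m = 1.506, N = 14
pitch radius r_p = m·N/2 = 1.506·14/2 = 10.542000
base radius r_b = r_p·cos α = 10.542000·cos 22.512° = 9.738693
roll angle φ = 2.537° = 0.04427900 rad
x = r_b·(cos φ + φ·sin φ) = 9.748235
y = r_b·(sin φ − φ·cos φ) = 0.000282

x=9.748235 y=0.000282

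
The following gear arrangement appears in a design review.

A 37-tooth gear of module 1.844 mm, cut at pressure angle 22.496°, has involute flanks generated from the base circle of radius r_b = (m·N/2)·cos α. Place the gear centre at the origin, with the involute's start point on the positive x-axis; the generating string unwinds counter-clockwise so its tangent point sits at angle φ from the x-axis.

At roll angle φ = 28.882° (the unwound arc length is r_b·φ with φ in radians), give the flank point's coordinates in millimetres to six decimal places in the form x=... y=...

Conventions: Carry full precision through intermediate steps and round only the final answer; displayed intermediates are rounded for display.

x=35.271744 y=1.311829

class = single-mesh tooth geometry [base-circle involute, m = 1.844, 37T]
pitch radius r_p = m·N/2 = 1.844·37/2 = 34.114000
base radius r_b = r_p·cos α = 34.114000·cos 22.496° = 31.518138
roll angle φ = 28.882° = 0.50408599 rad
x = r_b·(cos φ + φ·sin φ) = 35.271744
y = r_b·(sin φ − φ·cos φ) = 1.311829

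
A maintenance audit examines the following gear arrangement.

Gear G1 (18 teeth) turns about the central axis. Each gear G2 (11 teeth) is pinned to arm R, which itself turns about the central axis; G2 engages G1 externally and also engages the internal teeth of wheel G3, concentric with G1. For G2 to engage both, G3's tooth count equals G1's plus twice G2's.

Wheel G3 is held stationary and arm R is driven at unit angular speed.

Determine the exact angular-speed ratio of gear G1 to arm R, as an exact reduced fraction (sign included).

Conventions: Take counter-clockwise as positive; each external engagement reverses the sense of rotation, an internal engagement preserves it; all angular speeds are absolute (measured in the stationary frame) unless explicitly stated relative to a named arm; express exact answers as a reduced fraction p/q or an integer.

topology: planetary set — G1 18T / G2 11T / G3 40T, arm = carrier (Willis)
ring teeth: 18 + 2·11 = 40
18(ω_sun−ω_arm) = −40(ω_ring−ω_arm),  ω_ring = 0, ω_arm = 1
ω_sun = 1 − (40/18)(0−1) = 29/9
ω_out/ω_in = 29/9

29/9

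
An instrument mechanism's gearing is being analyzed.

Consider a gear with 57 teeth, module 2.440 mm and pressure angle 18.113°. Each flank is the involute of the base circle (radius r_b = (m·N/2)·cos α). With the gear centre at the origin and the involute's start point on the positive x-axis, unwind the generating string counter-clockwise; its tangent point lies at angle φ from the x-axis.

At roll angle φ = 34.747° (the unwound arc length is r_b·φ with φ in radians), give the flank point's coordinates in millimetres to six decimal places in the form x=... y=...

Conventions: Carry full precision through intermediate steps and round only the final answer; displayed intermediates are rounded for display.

single-mesh involute tooth geometry (57T wheel at module 2.440)
pitch radius r_p = m·N/2 = 2.440·57/2 = 69.540000
base radius r_b = r_p·cos α = 69.540000·cos 18.113° = 66.093960
roll angle φ = 34.747° = 0.60644956 rad
x = r_b·(cos φ + φ·sin φ) = 77.153131
y = r_b·(sin φ − φ·cos φ) = 4.735515

x=77.153131 y=4.735515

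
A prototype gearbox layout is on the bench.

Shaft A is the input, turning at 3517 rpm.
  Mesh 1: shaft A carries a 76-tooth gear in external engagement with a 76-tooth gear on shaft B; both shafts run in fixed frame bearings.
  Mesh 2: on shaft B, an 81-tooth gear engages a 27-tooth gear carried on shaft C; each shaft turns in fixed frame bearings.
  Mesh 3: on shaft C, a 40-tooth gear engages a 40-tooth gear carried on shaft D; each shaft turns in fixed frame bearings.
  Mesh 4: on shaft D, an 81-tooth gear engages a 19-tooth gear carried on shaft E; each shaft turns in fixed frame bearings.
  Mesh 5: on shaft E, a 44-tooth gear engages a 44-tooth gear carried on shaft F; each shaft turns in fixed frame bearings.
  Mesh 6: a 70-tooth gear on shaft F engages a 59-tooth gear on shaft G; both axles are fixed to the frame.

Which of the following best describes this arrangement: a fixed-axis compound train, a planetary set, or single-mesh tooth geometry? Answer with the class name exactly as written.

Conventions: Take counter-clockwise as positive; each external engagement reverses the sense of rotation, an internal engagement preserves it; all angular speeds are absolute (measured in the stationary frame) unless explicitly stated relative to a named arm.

fixed-axis compound train

6-mesh fixed-axis compound train (all bearings frame-fixed)
classification: fixed-axis compound train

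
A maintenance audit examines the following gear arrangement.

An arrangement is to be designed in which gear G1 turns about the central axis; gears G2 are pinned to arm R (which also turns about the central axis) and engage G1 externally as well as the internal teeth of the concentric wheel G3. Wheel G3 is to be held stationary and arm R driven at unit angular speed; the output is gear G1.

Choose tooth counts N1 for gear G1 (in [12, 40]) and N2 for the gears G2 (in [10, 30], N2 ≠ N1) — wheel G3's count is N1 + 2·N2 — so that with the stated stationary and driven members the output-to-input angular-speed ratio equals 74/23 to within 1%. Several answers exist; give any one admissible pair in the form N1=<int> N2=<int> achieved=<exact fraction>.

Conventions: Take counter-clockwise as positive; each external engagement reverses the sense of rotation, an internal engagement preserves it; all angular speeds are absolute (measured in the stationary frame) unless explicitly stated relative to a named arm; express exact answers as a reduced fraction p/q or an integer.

N1=23 N2=14 achieved=74/23

design class (target 74/23): planetary set
Willis with ω_ring = 0: ω_sun/ω_arm = (N1+N3)/N1; set equal to 74/23  ⇒  N3/N1 = 74/23 − 1 = 51/23
N3 = N1 + 2·N2  ⇒  N2/N1 = (N3/N1 − 1)/2 = (51/23 − 1)/2 = 14/23
smallest multiple with N1 ≥ 12 and N2 ≥ 10: k = 1  ⇒  N1 = 1·23 = 23, N2 = 1·14 = 14 (N1 ≤ 40, N2 ≤ 30, N2 ≠ N1 ✓), N3 = 23 + 2·14 = 51
check: (N1+N3)/N1 with N1 = 23, N3 = 51 gives 74/23; |achieved − target| = 0 ≤ 37/1150 ✓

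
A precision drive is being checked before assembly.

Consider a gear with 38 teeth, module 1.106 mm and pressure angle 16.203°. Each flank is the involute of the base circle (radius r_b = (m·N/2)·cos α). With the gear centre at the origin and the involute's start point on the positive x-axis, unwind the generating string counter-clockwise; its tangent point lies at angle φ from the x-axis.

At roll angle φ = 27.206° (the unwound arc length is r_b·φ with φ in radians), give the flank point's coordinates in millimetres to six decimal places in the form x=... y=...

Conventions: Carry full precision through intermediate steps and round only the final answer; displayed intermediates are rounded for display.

topology: single-mesh involute geometry — m = 1.106, N = 38
pitch radius r_p = m·N/2 = 1.106·38/2 = 21.014000
base radius r_b = r_p·cos α = 21.014000·cos 16.203° = 20.179305
roll angle φ = 27.206° = 0.47483428 rad
x = r_b·(cos φ + φ·sin φ) = 22.327563
y = r_b·(sin φ − φ·cos φ) = 0.704024

x=22.327563 y=0.704024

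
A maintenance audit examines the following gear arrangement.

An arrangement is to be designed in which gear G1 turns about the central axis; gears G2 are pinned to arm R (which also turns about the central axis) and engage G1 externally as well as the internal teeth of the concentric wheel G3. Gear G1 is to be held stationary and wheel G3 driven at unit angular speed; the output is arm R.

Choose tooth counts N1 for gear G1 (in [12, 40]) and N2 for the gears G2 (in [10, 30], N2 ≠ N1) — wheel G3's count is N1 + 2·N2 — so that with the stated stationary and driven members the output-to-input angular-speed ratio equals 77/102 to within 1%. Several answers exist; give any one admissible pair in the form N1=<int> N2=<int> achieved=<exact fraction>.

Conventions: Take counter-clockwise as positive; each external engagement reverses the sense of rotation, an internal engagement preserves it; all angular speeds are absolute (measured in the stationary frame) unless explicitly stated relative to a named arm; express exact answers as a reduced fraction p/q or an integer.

N1=25 N2=26 achieved=77/102

class = planetary set [ratio 77/102 wanted; Willis about the carrier]
Willis with ω_sun = 0: ω_arm/ω_ring = N3/(N1+N3); set equal to 77/102  ⇒  N3/N1 = (77/102)/(1 − 77/102) = 77/25
N3 = N1 + 2·N2  ⇒  N2/N1 = (N3/N1 − 1)/2 = (77/25 − 1)/2 = 26/25
smallest multiple with N1 ≥ 12 and N2 ≥ 10: k = 1  ⇒  N1 = 1·25 = 25, N2 = 1·26 = 26 (N1 ≤ 40, N2 ≤ 30, N2 ≠ N1 ✓), N3 = 25 + 2·26 = 77
check: N3/(N1+N3) with N1 = 25, N3 = 77 gives 77/102; |achieved − target| = 0 ≤ 77/10200 ✓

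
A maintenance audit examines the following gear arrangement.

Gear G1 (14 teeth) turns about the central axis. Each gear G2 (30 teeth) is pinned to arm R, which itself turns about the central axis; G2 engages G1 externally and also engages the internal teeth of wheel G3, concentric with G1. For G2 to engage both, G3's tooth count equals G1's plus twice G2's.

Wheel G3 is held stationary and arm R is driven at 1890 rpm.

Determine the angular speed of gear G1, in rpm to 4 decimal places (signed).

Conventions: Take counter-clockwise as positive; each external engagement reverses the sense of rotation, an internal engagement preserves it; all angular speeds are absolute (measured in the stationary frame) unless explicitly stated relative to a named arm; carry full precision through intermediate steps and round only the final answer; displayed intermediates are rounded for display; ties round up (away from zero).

class = planetary set [G3 = 14+2·30 = 74; Willis about the carrier]
normalise by the input: solve with ω_arm = 1, then scale by 1890 rpm
ring teeth: 14 + 2·30 = 74
14(ω_sun−ω_arm) = −74(ω_ring−ω_arm),  ω_ring = 0, ω_arm = 1
ω_sun = 1 − (74/14)(0−1) = 44/7
scale: ω_sun = 44/7 × 1890 rpm = +11880.0000 rpm

+11880.0000 rpm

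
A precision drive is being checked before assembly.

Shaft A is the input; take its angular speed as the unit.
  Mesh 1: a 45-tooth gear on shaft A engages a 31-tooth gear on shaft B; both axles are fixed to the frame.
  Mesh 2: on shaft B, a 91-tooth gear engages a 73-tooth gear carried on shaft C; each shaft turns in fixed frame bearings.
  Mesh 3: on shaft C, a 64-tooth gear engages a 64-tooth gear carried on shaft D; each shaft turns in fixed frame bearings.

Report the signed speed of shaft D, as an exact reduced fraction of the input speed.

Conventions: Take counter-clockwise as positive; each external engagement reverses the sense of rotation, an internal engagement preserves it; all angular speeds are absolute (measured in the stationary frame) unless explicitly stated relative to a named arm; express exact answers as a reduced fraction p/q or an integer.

-4095/2263

3-mesh fixed-axis compound train (all bearings frame-fixed)
mesh 1 [45T→31T]: |ω|/ω_in = 1×45/31 = 45/31, sense flips to −
mesh 2 [91T→73T]: |ω|/ω_in = (45/31)×91/73 = 4095/2263, sense flips to +
mesh 3 [64T→64T]: |ω|/ω_in = (4095/2263)×64/64 = 4095/2263, sense flips to −
signed output speed (× input speed) = -4095/2263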